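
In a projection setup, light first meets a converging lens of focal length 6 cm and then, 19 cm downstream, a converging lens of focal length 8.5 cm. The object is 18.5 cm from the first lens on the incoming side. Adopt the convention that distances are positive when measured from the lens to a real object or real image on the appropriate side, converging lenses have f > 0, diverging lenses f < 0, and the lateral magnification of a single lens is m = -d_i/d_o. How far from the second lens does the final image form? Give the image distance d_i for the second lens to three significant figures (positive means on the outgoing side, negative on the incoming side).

53.1 cm

Applying the thin-lens equation to the first lens, 1/6 = 1/18.5 + 1/d_i1, which gives d_i1 = 8.880 cm.
Object distance for lens 2: d_o2 = 19 - 8.880 = 10.120 cm.
Applying the thin-lens equation again with f_2 = 8.5 cm and d_o2 = 10.120 cm gives d_i2 = 53.099 cm.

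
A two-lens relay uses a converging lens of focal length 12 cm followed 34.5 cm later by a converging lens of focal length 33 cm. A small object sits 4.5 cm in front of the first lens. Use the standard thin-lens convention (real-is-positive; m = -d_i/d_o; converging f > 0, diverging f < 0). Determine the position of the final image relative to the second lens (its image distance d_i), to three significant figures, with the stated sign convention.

158 cm

Lens 1: 1/d_i1 = 1/f_1 - 1/d_o1 = 1/12 - 1/4.5 = -0.13889 cm^-1, so d_i1 = -7.200 cm.
The intermediate image is virtual, 7.200 cm to the left of lens 1, so d_o2 = L - d_i1 = 34.5 - (-7.200) = 41.700 cm.
Lens 2: 1/d_i2 = 1/f_2 - 1/d_o2 = 1/33 - 1/(41.700) = 0.00632 cm^-1, so d_i2 = 158.172 cm.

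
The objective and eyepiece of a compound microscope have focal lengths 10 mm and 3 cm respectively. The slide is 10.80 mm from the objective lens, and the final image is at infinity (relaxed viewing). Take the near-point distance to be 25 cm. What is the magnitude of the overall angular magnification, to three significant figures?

Convert to cm: f_obj = 10 mm = 1 cm; d_o = 10.80 mm = 1.08 cm.
Objective: 1/d_i = 1/f_obj - 1/d_o = 1/1 - 1/1.08 = 0.07407 cm^-1, so d_i = 13.500 cm.
m_obj = -d_i/d_o = -13.500/1.08 = -12.500.
Eyepiece angular magnification (image at infinity): M_eye = D/f_e = 25/3 = 8.333.
Overall M = m_obj x M_eye = (-12.500)(8.333) = -104.17.
|M| = 104.17.

104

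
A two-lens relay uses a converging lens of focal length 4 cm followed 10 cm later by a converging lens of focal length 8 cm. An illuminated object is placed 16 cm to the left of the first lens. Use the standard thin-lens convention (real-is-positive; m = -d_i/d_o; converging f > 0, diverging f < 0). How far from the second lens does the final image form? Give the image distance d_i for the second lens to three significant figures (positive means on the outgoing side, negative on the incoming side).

First lens: d_i1 = 1/(1/4 - 1/16) = 5.333 cm.
The intermediate image is 5.333 cm to the right of lens 1, so d_o2 = L - d_i1 = 10 - 5.333 = 4.667 cm.
Second lens: d_i2 = 1/(1/8 - 1/(4.667)) = -11.200 cm.

-11.2 cm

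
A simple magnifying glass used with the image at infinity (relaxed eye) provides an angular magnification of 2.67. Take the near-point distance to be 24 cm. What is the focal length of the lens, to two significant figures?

9.0 cm

For the image at infinity, M = D/f.
f = D/M = 24/2.67 = 8.989 cm.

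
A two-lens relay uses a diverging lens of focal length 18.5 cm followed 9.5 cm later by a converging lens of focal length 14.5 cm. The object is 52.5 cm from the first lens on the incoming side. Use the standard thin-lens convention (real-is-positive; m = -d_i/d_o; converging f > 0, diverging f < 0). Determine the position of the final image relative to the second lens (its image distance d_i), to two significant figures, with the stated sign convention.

Lens 1: 1/d_i1 = 1/f_1 - 1/d_o1 = 1/(-18.5) - 1/52.5 = -0.07310 cm^-1, so d_i1 = -13.680 cm.
With d_i1 < 0 the first image is virtual and lies on the object side; the object distance for lens 2 is d_o2 = 9.5 - (-13.680) = 23.180 cm.
Lens 2: 1/d_i2 = 1/f_2 - 1/d_o2 = 1/14.5 - 1/(23.180) = 0.02582 cm^-1, so d_i2 = 38.724 cm.

39 cm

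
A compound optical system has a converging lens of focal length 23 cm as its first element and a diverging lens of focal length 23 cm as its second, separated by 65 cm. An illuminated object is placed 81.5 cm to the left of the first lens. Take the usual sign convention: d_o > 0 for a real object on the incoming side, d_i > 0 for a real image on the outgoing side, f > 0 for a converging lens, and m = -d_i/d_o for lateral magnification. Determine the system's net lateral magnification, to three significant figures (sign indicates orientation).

First lens: d_i1 = 1/(1/23 - 1/81.5) = 32.043 cm.
m_1 = -(32.043)/81.5 = -0.3932.
That image sits 32.957 cm in front of the second lens, so d_o2 = 32.957 cm.
Second lens: d_i2 = 1/(1/(-23) - 1/(32.957)) = -13.546 cm.
m_2 = -(-13.546)/(32.957) = 0.4110.
Total m = m_1 x m_2 = (-0.3932)(0.4110) = -0.1616.

-0.162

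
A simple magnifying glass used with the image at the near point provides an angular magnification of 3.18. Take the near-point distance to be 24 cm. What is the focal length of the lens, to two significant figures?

For the image at the near point, M = 1 + D/f.
f = D/(M - 1) = 24/(3.18 - 1) = 11.009 cm.

11 cm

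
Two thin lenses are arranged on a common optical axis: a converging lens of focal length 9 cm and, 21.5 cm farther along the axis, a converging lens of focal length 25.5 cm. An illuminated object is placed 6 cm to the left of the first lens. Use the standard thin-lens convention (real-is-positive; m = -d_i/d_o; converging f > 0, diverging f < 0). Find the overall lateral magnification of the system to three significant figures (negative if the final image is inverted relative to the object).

Applying the thin-lens equation to the first lens, 1/9 = 1/6 + 1/d_i1, which gives d_i1 = -18.000 cm.
Its lateral magnification is m_1 = -d_i1/d_o1 = -(-18.000)/6 = 3.0000.
With d_i1 < 0 the first image is virtual and lies on the object side; the object distance for lens 2 is d_o2 = 21.5 - (-18.000) = 39.500 cm.
Applying the thin-lens equation again with f_2 = 25.5 cm and d_o2 = 39.500 cm gives d_i2 = 71.946 cm.
m_2 = -(71.946)/(39.500) = -1.8214.
Total m = m_1 x m_2 = (3.0000)(-1.8214) = -5.4643.

-5.46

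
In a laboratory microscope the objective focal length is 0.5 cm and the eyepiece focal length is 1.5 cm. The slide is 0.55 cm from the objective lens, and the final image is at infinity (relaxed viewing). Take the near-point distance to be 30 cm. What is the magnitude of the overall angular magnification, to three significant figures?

Objective: 1/d_i = 1/f_obj - 1/d_o = 1/0.5 - 1/0.55 = 0.18182 cm^-1, so d_i = 5.500 cm.
m_obj = -d_i/d_o = -5.500/0.55 = -10.000.
Eyepiece angular magnification (image at infinity): M_eye = D/f_e = 30/1.5 = 20.000.
Overall M = m_obj x M_eye = (-10.000)(20.000) = -200.00.
|M| = 200.00.

200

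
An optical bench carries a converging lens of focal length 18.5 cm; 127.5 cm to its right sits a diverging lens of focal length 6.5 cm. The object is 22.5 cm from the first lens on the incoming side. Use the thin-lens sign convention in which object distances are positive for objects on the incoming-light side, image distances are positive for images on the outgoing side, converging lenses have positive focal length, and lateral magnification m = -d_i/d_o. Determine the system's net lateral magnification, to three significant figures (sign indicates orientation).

-1.00

Lens 1: 1/d_i1 = 1/f_1 - 1/d_o1 = 1/18.5 - 1/22.5 = 0.00961 cm^-1, so d_i1 = 104.062 cm.
m_1 = -(104.062)/22.5 = -4.6250.
That image sits 23.438 cm in front of the second lens, so d_o2 = 23.438 cm.
Lens 2: 1/d_i2 = 1/f_2 - 1/d_o2 = 1/(-6.5) - 1/(23.438) = -0.19651 cm^-1, so d_i2 = -5.089 cm.
m_2 = -(-5.089)/(23.438) = 0.2171.
Total m = m_1 x m_2 = (-4.6250)(0.2171) = -1.0042.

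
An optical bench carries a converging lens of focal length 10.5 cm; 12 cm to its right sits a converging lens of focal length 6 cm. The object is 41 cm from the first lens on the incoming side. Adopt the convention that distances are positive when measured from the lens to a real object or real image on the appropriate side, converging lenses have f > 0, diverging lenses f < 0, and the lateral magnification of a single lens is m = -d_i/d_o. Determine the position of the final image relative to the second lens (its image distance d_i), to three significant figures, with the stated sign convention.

1.56 cm

Lens 1: 1/d_i1 = 1/f_1 - 1/d_o1 = 1/10.5 - 1/41 = 0.07085 cm^-1, so d_i1 = 14.115 cm.
This image would form 14.115 cm past lens 1, i.e. 2.115 cm beyond lens 2, so it is a virtual object for lens 2: d_o2 = 12 - 14.115 = -2.115 cm.
Lens 2: 1/d_i2 = 1/f_2 - 1/d_o2 = 1/6 - 1/(-2.115) = 0.63953 cm^-1, so d_i2 = 1.564 cm.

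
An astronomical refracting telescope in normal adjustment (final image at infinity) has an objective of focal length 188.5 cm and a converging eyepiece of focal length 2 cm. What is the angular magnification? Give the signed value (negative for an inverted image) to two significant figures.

M = -f_obj/f_eye = -188.5/(2) = -94.250.

-94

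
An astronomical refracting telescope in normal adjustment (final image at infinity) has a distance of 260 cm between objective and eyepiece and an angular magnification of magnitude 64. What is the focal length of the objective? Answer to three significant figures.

In normal adjustment the tube length equals f_obj + f_eye and |M| = f_obj/f_eye.
So f_obj = 64 f_eye and 64 f_eye + f_eye = 260 cm, giving f_eye = 260/65 = 4.000 cm and f_obj = 256.000 cm.

256 cm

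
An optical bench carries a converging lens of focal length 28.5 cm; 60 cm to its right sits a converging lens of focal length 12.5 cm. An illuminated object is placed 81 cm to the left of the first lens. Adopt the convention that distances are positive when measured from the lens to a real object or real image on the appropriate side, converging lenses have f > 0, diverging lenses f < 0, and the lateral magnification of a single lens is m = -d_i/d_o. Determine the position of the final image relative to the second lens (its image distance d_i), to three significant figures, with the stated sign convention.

First lens: d_i1 = 1/(1/28.5 - 1/81) = 43.971 cm.
Object distance for lens 2: d_o2 = 60 - 43.971 = 16.029 cm.
Second lens: d_i2 = 1/(1/12.5 - 1/(16.029)) = 56.781 cm.

56.8 cm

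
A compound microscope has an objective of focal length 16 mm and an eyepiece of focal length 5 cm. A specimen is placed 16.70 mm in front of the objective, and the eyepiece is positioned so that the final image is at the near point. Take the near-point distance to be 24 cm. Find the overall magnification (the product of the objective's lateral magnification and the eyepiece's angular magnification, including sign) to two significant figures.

-130

Convert to cm: f_obj = 16 mm = 1.6 cm; d_o = 16.70 mm = 1.67 cm.
Objective: 1/d_i = 1/f_obj - 1/d_o = 1/1.6 - 1/1.67 = 0.02620 cm^-1, so d_i = 38.171 cm.
m_obj = -d_i/d_o = -38.171/1.67 = -22.857.
Eyepiece angular magnification (image at near point): M_eye = 1 + D/f_e = 1 + 24/5 = 5.800.
Overall M = m_obj x M_eye = (-22.857)(5.800) = -132.57.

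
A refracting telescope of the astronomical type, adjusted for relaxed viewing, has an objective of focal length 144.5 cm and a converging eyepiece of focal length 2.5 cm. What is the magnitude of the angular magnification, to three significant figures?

57.8

|M| = f_obj/|f_eye| = 144.5/2.5 = 57.800.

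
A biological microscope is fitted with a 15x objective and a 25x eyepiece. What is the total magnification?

The overall magnification of a compound microscope is the product of the objective and eyepiece magnifications:
M = M_obj x M_eye = 15 x 25 = 375.

375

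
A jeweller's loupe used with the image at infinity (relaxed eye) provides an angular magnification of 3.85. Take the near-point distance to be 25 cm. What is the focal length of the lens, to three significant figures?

For the image at infinity, M = D/f.
f = D/M = 25/3.85 = 6.494 cm.

6.49 cm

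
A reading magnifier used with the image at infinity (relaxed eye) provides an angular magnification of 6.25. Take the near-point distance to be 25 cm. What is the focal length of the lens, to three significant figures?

4.00 cm

For the image at infinity, M = D/f.
f = D/M = 25/6.25 = 4.000 cm.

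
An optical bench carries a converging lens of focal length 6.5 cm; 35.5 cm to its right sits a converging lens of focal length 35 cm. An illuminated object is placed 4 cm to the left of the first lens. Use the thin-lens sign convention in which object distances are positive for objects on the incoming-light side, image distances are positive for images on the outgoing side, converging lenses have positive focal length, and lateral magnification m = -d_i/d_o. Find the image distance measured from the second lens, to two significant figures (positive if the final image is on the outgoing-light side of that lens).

Lens 1: 1/d_i1 = 1/f_1 - 1/d_o1 = 1/6.5 - 1/4 = -0.09615 cm^-1, so d_i1 = -10.400 cm.
The intermediate image is virtual, 10.400 cm to the left of lens 1, so d_o2 = L - d_i1 = 35.5 - (-10.400) = 45.900 cm.
Lens 2: 1/d_i2 = 1/f_2 - 1/d_o2 = 1/35 - 1/(45.900) = 0.00678 cm^-1, so d_i2 = 147.385 cm.

150 cm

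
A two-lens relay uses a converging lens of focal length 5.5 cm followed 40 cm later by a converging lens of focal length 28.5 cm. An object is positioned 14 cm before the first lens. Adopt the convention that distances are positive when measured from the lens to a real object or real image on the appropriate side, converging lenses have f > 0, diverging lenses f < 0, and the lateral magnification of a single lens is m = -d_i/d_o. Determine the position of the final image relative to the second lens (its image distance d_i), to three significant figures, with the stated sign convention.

361 cm

First lens: d_i1 = 1/(1/5.5 - 1/14) = 9.059 cm.
That image sits 30.941 cm in front of the second lens, so d_o2 = 30.941 cm.
Second lens: d_i2 = 1/(1/28.5 - 1/(30.941)) = 361.229 cm.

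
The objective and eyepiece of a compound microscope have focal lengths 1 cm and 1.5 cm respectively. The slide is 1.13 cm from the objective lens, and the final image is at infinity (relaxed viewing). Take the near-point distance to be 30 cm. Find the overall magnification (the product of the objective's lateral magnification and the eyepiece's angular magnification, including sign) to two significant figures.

-150

Objective: 1/d_i = 1/f_obj - 1/d_o = 1/1 - 1/1.13 = 0.11504 cm^-1, so d_i = 8.692 cm.
m_obj = -d_i/d_o = -8.692/1.13 = -7.692.
Eyepiece angular magnification (image at infinity): M_eye = D/f_e = 30/1.5 = 20.000.
Overall M = m_obj x M_eye = (-7.692)(20.000) = -153.85.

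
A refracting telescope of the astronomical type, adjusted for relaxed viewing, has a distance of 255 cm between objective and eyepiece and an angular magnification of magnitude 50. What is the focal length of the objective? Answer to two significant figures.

In normal adjustment the tube length equals f_obj + f_eye and |M| = f_obj/f_eye.
So f_obj = 50 f_eye and 50 f_eye + f_eye = 255 cm, giving f_eye = 255/51 = 5.000 cm and f_obj = 250.000 cm.

250 cm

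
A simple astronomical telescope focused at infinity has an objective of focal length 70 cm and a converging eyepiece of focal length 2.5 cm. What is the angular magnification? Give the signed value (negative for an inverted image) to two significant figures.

-28

M = -f_obj/f_eye = -70/(2.5) = -28.000.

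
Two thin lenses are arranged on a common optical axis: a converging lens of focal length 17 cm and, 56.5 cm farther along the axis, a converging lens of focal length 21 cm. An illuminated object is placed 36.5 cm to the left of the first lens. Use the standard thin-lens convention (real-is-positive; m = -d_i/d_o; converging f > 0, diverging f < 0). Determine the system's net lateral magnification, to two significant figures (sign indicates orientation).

5.0

Applying the thin-lens equation to the first lens, 1/17 = 1/36.5 + 1/d_i1, which gives d_i1 = 31.821 cm.
Its lateral magnification is m_1 = -d_i1/d_o1 = -(31.821)/36.5 = -0.8718.
That image sits 24.679 cm in front of the second lens, so d_o2 = 24.679 cm.
Applying the thin-lens equation again with f_2 = 21 cm and d_o2 = 24.679 cm gives d_i2 = 140.854 cm.
m_2 = -(140.854)/(24.679) = -5.7073.
Total m = m_1 x m_2 = (-0.8718)(-5.7073) = 4.9756.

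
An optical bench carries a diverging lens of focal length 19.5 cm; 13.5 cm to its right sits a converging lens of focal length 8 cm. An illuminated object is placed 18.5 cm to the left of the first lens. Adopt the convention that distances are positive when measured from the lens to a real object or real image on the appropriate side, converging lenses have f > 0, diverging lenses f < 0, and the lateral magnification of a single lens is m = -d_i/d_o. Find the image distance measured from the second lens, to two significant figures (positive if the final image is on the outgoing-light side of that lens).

12 cm

First lens: d_i1 = 1/(1/(-19.5) - 1/18.5) = -9.493 cm.
The intermediate image is virtual, 9.493 cm to the left of lens 1, so d_o2 = L - d_i1 = 13.5 - (-9.493) = 22.993 cm.
Second lens: d_i2 = 1/(1/8 - 1/(22.993)) = 12.269 cm.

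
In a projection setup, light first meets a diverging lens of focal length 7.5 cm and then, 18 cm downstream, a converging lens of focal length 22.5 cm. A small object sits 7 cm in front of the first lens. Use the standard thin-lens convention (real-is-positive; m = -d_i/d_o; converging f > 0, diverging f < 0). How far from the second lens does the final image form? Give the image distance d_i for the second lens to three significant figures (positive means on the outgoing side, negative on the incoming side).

-553 cm

Applying the thin-lens equation to the first lens, 1/(-7.5) = 1/7 + 1/d_i1, which gives d_i1 = -3.621 cm.
With d_i1 < 0 the first image is virtual and lies on the object side; the object distance for lens 2 is d_o2 = 18 - (-3.621) = 21.621 cm.
Applying the thin-lens equation again with f_2 = 22.5 cm and d_o2 = 21.621 cm gives d_i2 = -553.235 cm.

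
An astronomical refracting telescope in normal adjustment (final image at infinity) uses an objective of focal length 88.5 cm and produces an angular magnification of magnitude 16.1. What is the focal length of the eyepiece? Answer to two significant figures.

|M| = f_obj/f_eye, so f_eye = f_obj/|M| = 88.5/16.1 = 5.497 cm.

5.5 cm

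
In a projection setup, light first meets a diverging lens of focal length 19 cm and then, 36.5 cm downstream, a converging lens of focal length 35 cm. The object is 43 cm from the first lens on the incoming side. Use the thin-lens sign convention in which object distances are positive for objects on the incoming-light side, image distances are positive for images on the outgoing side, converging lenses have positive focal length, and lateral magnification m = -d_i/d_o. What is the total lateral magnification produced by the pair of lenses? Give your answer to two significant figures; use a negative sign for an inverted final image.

-0.73

Lens 1: 1/d_i1 = 1/f_1 - 1/d_o1 = 1/(-19) - 1/43 = -0.07589 cm^-1, so d_i1 = -13.177 cm.
m_1 = -(-13.177)/43 = 0.3065.
The intermediate image is virtual, 13.177 cm to the left of lens 1, so d_o2 = L - d_i1 = 36.5 - (-13.177) = 49.677 cm.
Lens 2: 1/d_i2 = 1/f_2 - 1/d_o2 = 1/35 - 1/(49.677) = 0.00844 cm^-1, so d_i2 = 118.462 cm.
m_2 = -(118.462)/(49.677) = -2.3846.
Overall magnification: m = m_1 m_2 = -0.7308.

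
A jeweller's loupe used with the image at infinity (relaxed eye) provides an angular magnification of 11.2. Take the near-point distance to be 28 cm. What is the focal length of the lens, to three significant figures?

2.50 cm

For the image at infinity, M = D/f.
f = D/M = 28/11.2 = 2.500 cm.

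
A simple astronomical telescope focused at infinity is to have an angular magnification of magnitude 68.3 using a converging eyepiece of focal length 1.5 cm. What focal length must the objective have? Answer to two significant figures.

|M| = f_obj/|f_eye|, so f_obj = |M| x |f_eye| = 68.3 x 1.5 = 102.450 cm.

100 cm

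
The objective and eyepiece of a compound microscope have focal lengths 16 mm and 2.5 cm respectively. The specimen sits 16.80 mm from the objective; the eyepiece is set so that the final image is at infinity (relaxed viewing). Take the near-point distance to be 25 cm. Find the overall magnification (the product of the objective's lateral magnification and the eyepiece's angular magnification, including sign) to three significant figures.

Convert to cm: f_obj = 16 mm = 1.6 cm; d_o = 16.80 mm = 1.68 cm.
Objective: 1/d_i = 1/f_obj - 1/d_o = 1/1.6 - 1/1.68 = 0.02976 cm^-1, so d_i = 33.600 cm.
m_obj = -d_i/d_o = -33.600/1.68 = -20.000.
Eyepiece angular magnification (image at infinity): M_eye = D/f_e = 25/2.5 = 10.000.
Overall M = m_obj x M_eye = (-20.000)(10.000) = -200.00.

-200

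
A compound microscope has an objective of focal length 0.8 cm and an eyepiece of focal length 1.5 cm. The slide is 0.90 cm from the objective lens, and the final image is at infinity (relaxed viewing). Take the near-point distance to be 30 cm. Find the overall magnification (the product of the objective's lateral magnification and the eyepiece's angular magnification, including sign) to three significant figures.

Objective: 1/d_i = 1/f_obj - 1/d_o = 1/0.8 - 1/0.90 = 0.13889 cm^-1, so d_i = 7.200 cm.
m_obj = -d_i/d_o = -7.200/0.90 = -8.000.
Eyepiece angular magnification (image at infinity): M_eye = D/f_e = 30/1.5 = 20.000.
Overall M = m_obj x M_eye = (-8.000)(20.000) = -160.00.

-160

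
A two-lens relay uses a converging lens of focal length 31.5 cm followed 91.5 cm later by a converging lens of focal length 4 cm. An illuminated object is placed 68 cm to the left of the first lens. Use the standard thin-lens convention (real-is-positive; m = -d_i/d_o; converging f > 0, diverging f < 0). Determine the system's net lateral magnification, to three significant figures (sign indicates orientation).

First lens: d_i1 = 1/(1/31.5 - 1/68) = 58.685 cm.
m_1 = -(58.685)/68 = -0.8630.
That image sits 32.815 cm in front of the second lens, so d_o2 = 32.815 cm.
Second lens: d_i2 = 1/(1/4 - 1/(32.815)) = 4.555 cm.
m_2 = -(4.555)/(32.815) = -0.1388.
Overall magnification: m = m_1 m_2 = 0.1198.

0.120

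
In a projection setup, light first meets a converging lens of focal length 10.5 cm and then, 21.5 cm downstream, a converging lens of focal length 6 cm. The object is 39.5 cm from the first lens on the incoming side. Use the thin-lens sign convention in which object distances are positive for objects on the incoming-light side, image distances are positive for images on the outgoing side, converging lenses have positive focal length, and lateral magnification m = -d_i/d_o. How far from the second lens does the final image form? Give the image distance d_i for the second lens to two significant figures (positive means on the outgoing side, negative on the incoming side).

First lens: d_i1 = 1/(1/10.5 - 1/39.5) = 14.302 cm.
That image sits 7.198 cm in front of the second lens, so d_o2 = 7.198 cm.
Second lens: d_i2 = 1/(1/6 - 1/(7.198)) = 36.043 cm.

36 cm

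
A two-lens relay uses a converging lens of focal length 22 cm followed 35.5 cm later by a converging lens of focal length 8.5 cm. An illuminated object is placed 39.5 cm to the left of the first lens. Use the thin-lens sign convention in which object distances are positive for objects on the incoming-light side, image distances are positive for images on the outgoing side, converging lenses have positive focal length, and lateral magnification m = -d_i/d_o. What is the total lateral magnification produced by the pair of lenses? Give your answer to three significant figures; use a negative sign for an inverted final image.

Lens 1: 1/d_i1 = 1/f_1 - 1/d_o1 = 1/22 - 1/39.5 = 0.02014 cm^-1, so d_i1 = 49.657 cm.
m_1 = -(49.657)/39.5 = -1.2571.
Since 49.657 cm > 35.5 cm, the first image lies past the second lens and serves as a virtual object: d_o2 = L - d_i1 = -14.157 cm.
Lens 2: 1/d_i2 = 1/f_2 - 1/d_o2 = 1/8.5 - 1/(-14.157) = 0.18828 cm^-1, so d_i2 = 5.311 cm.
m_2 = -(5.311)/(-14.157) = 0.3752.
Overall magnification: m = m_1 m_2 = -0.4716.

-0.472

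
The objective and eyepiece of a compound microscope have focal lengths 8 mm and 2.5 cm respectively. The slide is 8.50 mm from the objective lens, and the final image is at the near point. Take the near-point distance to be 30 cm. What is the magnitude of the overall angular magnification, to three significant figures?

Convert to cm: f_obj = 8 mm = 0.8 cm; d_o = 8.50 mm = 0.85 cm.
Objective: 1/d_i = 1/f_obj - 1/d_o = 1/0.8 - 1/0.85 = 0.07353 cm^-1, so d_i = 13.600 cm.
m_obj = -d_i/d_o = -13.600/0.85 = -16.000.
Eyepiece angular magnification (image at near point): M_eye = 1 + D/f_e = 1 + 30/2.5 = 13.000.
Overall M = m_obj x M_eye = (-16.000)(13.000) = -208.00.
|M| = 208.00.

208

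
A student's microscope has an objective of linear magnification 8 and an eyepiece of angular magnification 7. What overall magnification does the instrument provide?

The overall magnification of a compound microscope is the product of the objective and eyepiece magnifications:
M = M_obj x M_eye = 8 x 7 = 56.

56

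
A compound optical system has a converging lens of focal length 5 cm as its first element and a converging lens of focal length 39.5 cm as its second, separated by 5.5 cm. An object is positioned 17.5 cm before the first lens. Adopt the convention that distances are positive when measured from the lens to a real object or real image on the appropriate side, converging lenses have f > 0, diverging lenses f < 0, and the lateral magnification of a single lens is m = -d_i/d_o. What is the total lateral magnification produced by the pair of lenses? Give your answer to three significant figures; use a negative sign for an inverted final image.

-0.385

First lens: d_i1 = 1/(1/5 - 1/17.5) = 7.000 cm.
m_1 = -(7.000)/17.5 = -0.4000.
Since 7.000 cm > 5.5 cm, the first image lies past the second lens and serves as a virtual object: d_o2 = L - d_i1 = -1.500 cm.
Second lens: d_i2 = 1/(1/39.5 - 1/(-1.500)) = 1.445 cm.
m_2 = -(1.445)/(-1.500) = 0.9634.
The system's lateral magnification is m_1 m_2 = (-0.4000)(0.9634) = -0.3854.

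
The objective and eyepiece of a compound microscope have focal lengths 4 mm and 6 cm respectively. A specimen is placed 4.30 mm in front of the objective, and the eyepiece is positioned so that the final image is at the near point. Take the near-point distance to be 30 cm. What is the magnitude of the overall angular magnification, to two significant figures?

80

Convert to cm: f_obj = 4 mm = 0.4 cm; d_o = 4.30 mm = 0.43 cm.
Objective: 1/d_i = 1/f_obj - 1/d_o = 1/0.4 - 1/0.43 = 0.17442 cm^-1, so d_i = 5.733 cm.
m_obj = -d_i/d_o = -5.733/0.43 = -13.333.
Eyepiece angular magnification (image at near point): M_eye = 1 + D/f_e = 1 + 30/6 = 6.000.
Overall M = m_obj x M_eye = (-13.333)(6.000) = -80.00.
|M| = 80.00.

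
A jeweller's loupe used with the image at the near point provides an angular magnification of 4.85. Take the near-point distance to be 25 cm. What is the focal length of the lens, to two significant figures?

6.5 cm

For the image at the near point, M = 1 + D/f.
f = D/(M - 1) = 25/(4.85 - 1) = 6.494 cm.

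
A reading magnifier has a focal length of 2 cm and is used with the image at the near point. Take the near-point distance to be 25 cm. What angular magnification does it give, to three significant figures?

M = 1 + D/f = 1 + 25/2 = 13.500.

13.5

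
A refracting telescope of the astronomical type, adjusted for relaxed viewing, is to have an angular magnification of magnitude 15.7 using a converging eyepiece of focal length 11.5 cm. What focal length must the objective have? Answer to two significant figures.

180 cm

|M| = f_obj/|f_eye|, so f_obj = |M| x |f_eye| = 15.7 x 11.5 = 180.550 cm.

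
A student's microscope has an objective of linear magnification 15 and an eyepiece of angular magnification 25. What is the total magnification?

375

The overall magnification of a compound microscope is the product of the objective and eyepiece magnifications:
M = M_obj x M_eye = 15 x 25 = 375.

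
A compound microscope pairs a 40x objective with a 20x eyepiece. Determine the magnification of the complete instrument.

800

The overall magnification of a compound microscope is the product of the objective and eyepiece magnifications:
M = M_obj x M_eye = 40 x 20 = 800.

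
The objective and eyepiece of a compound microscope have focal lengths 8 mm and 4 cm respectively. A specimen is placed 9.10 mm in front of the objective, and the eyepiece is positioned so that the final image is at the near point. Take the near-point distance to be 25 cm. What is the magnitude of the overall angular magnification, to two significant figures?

Convert to cm: f_obj = 8 mm = 0.8 cm; d_o = 9.10 mm = 0.91 cm.
Objective: 1/d_i = 1/f_obj - 1/d_o = 1/0.8 - 1/0.91 = 0.15110 cm^-1, so d_i = 6.618 cm.
m_obj = -d_i/d_o = -6.618/0.91 = -7.273.
Eyepiece angular magnification (image at near point): M_eye = 1 + D/f_e = 1 + 25/4 = 7.250.
Overall M = m_obj x M_eye = (-7.273)(7.250) = -52.73.
|M| = 52.73.

53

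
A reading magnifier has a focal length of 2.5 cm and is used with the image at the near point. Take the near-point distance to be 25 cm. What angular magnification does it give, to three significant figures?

M = 1 + D/f = 1 + 25/2.5 = 11.000.

11.0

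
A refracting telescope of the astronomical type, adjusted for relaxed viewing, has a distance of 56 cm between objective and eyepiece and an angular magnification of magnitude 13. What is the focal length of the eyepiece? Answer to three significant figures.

In normal adjustment the tube length equals f_obj + f_eye and |M| = f_obj/f_eye.
So f_obj = 13 f_eye and 13 f_eye + f_eye = 56 cm, giving f_eye = 56/14 = 4.000 cm and f_obj = 52.000 cm.

4.00 cm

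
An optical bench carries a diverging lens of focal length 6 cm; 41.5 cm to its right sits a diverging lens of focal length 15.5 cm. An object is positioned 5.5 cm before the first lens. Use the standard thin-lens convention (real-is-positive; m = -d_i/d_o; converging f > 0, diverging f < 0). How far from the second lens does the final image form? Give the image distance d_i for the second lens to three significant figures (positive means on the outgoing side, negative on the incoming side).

Applying the thin-lens equation to the first lens, 1/(-6) = 1/5.5 + 1/d_i1, which gives d_i1 = -2.870 cm.
The intermediate image is virtual, 2.870 cm to the left of lens 1, so d_o2 = L - d_i1 = 41.5 - (-2.870) = 44.370 cm.
Applying the thin-lens equation again with f_2 = -15.5 cm and d_o2 = 44.370 cm gives d_i2 = -11.487 cm.

-11.5 cm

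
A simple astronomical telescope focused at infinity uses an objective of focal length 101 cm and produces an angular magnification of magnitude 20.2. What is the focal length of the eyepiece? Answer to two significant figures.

|M| = f_obj/f_eye, so f_eye = f_obj/|M| = 101/20.2 = 5.000 cm.

5.0 cm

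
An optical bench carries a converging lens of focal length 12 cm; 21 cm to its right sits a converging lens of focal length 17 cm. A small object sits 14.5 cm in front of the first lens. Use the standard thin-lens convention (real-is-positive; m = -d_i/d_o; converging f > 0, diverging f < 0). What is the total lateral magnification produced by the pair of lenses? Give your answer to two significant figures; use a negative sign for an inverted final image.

-1.2

First lens: d_i1 = 1/(1/12 - 1/14.5) = 69.600 cm.
m_1 = -(69.600)/14.5 = -4.8000.
This image would form 69.600 cm past lens 1, i.e. 48.600 cm beyond lens 2, so it is a virtual object for lens 2: d_o2 = 21 - 69.600 = -48.600 cm.
Second lens: d_i2 = 1/(1/17 - 1/(-48.600)) = 12.595 cm.
m_2 = -(12.595)/(-48.600) = 0.2591.
The system's lateral magnification is m_1 m_2 = (-4.8000)(0.2591) = -1.2439.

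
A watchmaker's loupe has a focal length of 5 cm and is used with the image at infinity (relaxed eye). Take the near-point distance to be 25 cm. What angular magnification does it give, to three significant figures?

5.00

M = D/f = 25/5 = 5.000.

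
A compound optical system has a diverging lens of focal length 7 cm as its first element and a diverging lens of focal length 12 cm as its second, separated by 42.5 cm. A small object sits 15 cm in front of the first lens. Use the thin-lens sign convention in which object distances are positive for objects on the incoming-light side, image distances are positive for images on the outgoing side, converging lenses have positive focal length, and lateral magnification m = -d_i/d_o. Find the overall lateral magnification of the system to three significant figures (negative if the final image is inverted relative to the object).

0.0644

Applying the thin-lens equation to the first lens, 1/(-7) = 1/15 + 1/d_i1, which gives d_i1 = -4.773 cm.
Its lateral magnification is m_1 = -d_i1/d_o1 = -(-4.773)/15 = 0.3182.
With d_i1 < 0 the first image is virtual and lies on the object side; the object distance for lens 2 is d_o2 = 42.5 - (-4.773) = 47.273 cm.
Applying the thin-lens equation again with f_2 = -12 cm and d_o2 = 47.273 cm gives d_i2 = -9.571 cm.
m_2 = -(-9.571)/(47.273) = 0.2025.
Overall magnification: m = m_1 m_2 = 0.0644.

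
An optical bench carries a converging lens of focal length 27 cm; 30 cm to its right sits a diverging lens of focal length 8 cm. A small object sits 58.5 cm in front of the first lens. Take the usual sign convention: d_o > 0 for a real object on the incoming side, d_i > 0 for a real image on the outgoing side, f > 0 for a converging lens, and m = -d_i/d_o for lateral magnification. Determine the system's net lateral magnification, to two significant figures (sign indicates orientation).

0.56

First lens: d_i1 = 1/(1/27 - 1/58.5) = 50.143 cm.
m_1 = -(50.143)/58.5 = -0.8571.
Since 50.143 cm > 30 cm, the first image lies past the second lens and serves as a virtual object: d_o2 = L - d_i1 = -20.143 cm.
Second lens: d_i2 = 1/(1/(-8) - 1/(-20.143)) = -13.271 cm.
m_2 = -(-13.271)/(-20.143) = -0.6588.
Overall magnification: m = m_1 m_2 = 0.5647.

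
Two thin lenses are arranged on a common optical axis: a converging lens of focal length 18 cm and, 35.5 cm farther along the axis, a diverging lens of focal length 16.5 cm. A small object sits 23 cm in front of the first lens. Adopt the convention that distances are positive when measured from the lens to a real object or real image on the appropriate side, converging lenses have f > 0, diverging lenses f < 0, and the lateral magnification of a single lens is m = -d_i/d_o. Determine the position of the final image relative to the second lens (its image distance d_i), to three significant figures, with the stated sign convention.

-25.3 cm

Lens 1: 1/d_i1 = 1/f_1 - 1/d_o1 = 1/18 - 1/23 = 0.01208 cm^-1, so d_i1 = 82.800 cm.
This image would form 82.800 cm past lens 1, i.e. 47.300 cm beyond lens 2, so it is a virtual object for lens 2: d_o2 = 35.5 - 82.800 = -47.300 cm.
Lens 2: 1/d_i2 = 1/f_2 - 1/d_o2 = 1/(-16.5) - 1/(-47.300) = -0.03946 cm^-1, so d_i2 = -25.339 cm.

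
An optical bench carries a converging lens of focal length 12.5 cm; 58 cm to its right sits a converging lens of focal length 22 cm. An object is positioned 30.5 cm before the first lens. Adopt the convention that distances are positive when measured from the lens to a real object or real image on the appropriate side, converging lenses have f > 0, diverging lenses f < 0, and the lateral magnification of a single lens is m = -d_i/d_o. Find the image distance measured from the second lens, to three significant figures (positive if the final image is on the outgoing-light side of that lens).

Applying the thin-lens equation to the first lens, 1/12.5 = 1/30.5 + 1/d_i1, which gives d_i1 = 21.181 cm.
That image sits 36.819 cm in front of the second lens, so d_o2 = 36.819 cm.
Applying the thin-lens equation again with f_2 = 22 cm and d_o2 = 36.819 cm gives d_i2 = 54.660 cm.

54.7 cm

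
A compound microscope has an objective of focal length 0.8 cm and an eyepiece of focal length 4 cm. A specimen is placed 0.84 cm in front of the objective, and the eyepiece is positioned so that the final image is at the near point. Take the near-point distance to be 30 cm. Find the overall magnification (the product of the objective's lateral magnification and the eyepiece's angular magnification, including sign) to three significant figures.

-170

Objective: 1/d_i = 1/f_obj - 1/d_o = 1/0.8 - 1/0.84 = 0.05952 cm^-1, so d_i = 16.800 cm.
m_obj = -d_i/d_o = -16.800/0.84 = -20.000.
Eyepiece angular magnification (image at near point): M_eye = 1 + D/f_e = 1 + 30/4 = 8.500.
Overall M = m_obj x M_eye = (-20.000)(8.500) = -170.00.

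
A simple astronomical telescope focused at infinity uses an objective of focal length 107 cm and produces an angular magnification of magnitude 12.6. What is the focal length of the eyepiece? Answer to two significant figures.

|M| = f_obj/f_eye, so f_eye = f_obj/|M| = 107/12.6 = 8.492 cm.

8.5 cm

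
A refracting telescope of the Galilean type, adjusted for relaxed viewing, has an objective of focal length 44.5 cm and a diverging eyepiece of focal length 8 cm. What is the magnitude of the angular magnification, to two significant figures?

|M| = f_obj/|f_eye| = 44.5/8 = 5.562.

5.6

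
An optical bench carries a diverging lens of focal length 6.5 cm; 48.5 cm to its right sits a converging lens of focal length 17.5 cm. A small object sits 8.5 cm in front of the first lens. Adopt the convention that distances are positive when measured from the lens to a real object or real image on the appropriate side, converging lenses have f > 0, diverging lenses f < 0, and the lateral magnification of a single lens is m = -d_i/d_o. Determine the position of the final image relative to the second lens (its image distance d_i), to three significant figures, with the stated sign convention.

First lens: d_i1 = 1/(1/(-6.5) - 1/8.5) = -3.683 cm.
With d_i1 < 0 the first image is virtual and lies on the object side; the object distance for lens 2 is d_o2 = 48.5 - (-3.683) = 52.183 cm.
Second lens: d_i2 = 1/(1/17.5 - 1/(52.183)) = 26.330 cm.

26.3 cm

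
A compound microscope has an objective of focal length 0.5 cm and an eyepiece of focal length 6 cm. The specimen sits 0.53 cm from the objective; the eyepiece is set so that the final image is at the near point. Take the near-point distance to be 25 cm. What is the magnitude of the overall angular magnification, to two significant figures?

Objective: 1/d_i = 1/f_obj - 1/d_o = 1/0.5 - 1/0.53 = 0.11321 cm^-1, so d_i = 8.833 cm.
m_obj = -d_i/d_o = -8.833/0.53 = -16.667.
Eyepiece angular magnification (image at near point): M_eye = 1 + D/f_e = 1 + 25/6 = 5.167.
Overall M = m_obj x M_eye = (-16.667)(5.167) = -86.11.
|M| = 86.11.

86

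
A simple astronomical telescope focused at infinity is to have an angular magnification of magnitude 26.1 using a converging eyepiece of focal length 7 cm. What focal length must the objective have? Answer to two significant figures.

|M| = f_obj/|f_eye|, so f_obj = |M| x |f_eye| = 26.1 x 7 = 182.700 cm.

180 cm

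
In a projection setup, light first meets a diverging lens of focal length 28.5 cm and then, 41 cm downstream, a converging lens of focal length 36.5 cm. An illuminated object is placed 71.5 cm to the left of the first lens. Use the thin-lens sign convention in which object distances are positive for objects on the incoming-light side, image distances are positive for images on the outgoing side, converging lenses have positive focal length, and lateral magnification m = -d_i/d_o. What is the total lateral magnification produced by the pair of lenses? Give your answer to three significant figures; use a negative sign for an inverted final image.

Applying the thin-lens equation to the first lens, 1/(-28.5) = 1/71.5 + 1/d_i1, which gives d_i1 = -20.378 cm.
Its lateral magnification is m_1 = -d_i1/d_o1 = -(-20.378)/71.5 = 0.2850.
The intermediate image is virtual, 20.378 cm to the left of lens 1, so d_o2 = L - d_i1 = 41 - (-20.378) = 61.377 cm.
Applying the thin-lens equation again with f_2 = 36.5 cm and d_o2 = 61.377 cm gives d_i2 = 90.052 cm.
m_2 = -(90.052)/(61.377) = -1.4672.
Total m = m_1 x m_2 = (0.2850)(-1.4672) = -0.4181.

-0.418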